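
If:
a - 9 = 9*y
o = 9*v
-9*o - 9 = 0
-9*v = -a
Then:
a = -1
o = -1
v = -1/9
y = -10/9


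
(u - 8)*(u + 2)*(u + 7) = u^3 + u^2 - 58*u - 112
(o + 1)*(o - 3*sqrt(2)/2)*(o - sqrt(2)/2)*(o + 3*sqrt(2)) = o^4 + o^3 + sqrt(2)*o^3 - 21*o^2/2 + sqrt(2)*o^2 - 21*o/2 + 9*sqrt(2)*o/2 + 9*sqrt(2)/2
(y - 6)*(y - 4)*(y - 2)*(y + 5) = y^4 - 7*y^3 - 16*y^2 + 172*y - 240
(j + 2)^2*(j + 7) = j^3 + 11*j^2 + 32*j + 28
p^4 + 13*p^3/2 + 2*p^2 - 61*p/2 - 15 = (p - 2)*(p + 1/2)*(p + 3)*(p + 5)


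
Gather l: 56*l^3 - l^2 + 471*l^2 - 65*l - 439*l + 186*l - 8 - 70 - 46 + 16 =56*l^3 + 470*l^2 - 318*l - 108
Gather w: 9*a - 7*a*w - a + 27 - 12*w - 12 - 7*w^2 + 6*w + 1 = 8*a - 7*w^2 + w*(-7*a - 6) + 16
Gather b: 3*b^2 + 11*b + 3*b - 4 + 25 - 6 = 3*b^2 + 14*b + 15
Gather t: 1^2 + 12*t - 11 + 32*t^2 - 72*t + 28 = 32*t^2 - 60*t + 18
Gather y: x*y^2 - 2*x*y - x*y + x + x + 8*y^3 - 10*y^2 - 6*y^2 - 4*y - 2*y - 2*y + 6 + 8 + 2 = 2*x + 8*y^3 + y^2*(x - 16) + y*(-3*x - 8) + 16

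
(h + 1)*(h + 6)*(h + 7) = h^3 + 14*h^2 + 55*h + 42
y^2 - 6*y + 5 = (y - 5)*(y - 1)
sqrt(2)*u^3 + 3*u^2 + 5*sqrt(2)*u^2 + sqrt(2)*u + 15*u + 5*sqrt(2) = (u + 5)*(u + sqrt(2))*(sqrt(2)*u + 1)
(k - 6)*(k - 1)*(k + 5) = k^3 - 2*k^2 - 29*k + 30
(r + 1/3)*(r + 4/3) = r^2 + 5*r/3 + 4/9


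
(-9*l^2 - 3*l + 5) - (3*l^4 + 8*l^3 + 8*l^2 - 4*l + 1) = -3*l^4 - 8*l^3 - 17*l^2 + l + 4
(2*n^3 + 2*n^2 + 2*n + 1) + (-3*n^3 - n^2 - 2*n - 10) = -n^3 + n^2 - 9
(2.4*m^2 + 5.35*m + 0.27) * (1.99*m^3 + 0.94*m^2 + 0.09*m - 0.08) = 4.776*m^5 + 12.9025*m^4 + 5.7823*m^3 + 0.5433*m^2 - 0.4037*m - 0.0216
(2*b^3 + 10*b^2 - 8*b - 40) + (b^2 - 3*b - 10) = 2*b^3 + 11*b^2 - 11*b - 50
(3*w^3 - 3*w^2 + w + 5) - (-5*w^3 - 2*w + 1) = 8*w^3 - 3*w^2 + 3*w + 4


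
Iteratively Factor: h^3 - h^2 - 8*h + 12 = (h - 2)*(h^2 + h - 6) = (h - 2)^2*(h + 3)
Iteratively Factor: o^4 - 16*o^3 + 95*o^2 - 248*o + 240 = (o - 3)*(o^3 - 13*o^2 + 56*o - 80) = (o - 4)*(o - 3)*(o^2 - 9*o + 20) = (o - 4)^2*(o - 3)*(o - 5)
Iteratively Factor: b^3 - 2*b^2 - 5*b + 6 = (b - 3)*(b^2 + b - 2) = (b - 3)*(b + 2)*(b - 1)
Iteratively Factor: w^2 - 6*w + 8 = (w - 2)*(w - 4)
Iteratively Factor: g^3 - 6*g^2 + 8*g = (g)*(g^2 - 6*g + 8) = g*(g - 2)*(g - 4)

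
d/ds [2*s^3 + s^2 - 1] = 2*s*(3*s + 1)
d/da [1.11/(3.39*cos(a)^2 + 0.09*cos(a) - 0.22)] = (7.5258*cos(a) + 0.0999)*sin(a)/(3.39*cos(a)^2 + 0.09*cos(a) - 0.22)^2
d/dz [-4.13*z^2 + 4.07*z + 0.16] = 4.07 - 8.26*z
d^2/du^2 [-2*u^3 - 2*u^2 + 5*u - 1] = -12*u - 4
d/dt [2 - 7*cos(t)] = 7*sin(t)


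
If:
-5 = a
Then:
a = -5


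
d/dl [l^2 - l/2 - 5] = 2*l - 1/2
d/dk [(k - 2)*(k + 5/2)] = 2*k + 1/2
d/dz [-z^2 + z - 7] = 1 - 2*z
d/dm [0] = 0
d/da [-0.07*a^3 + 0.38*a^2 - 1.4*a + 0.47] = -0.21*a^2 + 0.76*a - 1.4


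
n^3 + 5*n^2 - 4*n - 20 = (n - 2)*(n + 2)*(n + 5)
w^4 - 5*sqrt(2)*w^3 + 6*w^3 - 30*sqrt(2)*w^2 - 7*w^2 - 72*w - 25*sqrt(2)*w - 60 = (w + 1)*(w + 5)*(w - 6*sqrt(2))*(w + sqrt(2))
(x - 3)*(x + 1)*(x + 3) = x^3 + x^2 - 9*x - 9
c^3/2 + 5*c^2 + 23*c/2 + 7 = (c/2 + 1)*(c + 1)*(c + 7)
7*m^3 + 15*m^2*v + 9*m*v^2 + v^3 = (m + v)^2*(7*m + v)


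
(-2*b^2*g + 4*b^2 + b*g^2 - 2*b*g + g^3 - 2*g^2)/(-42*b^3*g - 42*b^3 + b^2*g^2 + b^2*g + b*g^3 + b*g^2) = (-2*b^2*g + 4*b^2 + b*g^2 - 2*b*g + g^3 - 2*g^2)/(b*(-42*b^2*g - 42*b^2 + b*g^2 + b*g + g^3 + g^2))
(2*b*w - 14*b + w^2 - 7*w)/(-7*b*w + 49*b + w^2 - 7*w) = (2*b + w)/(-7*b + w)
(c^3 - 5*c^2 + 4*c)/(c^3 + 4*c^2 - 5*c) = (c - 4)/(c + 5)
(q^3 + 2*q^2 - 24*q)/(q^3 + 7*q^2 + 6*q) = (q - 4)/(q + 1)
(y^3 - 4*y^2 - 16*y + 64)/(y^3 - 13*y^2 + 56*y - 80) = (y + 4)/(y - 5)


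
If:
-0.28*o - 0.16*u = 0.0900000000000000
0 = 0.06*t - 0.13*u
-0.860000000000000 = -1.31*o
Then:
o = 0.66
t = -3.71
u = -1.71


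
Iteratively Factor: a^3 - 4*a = (a + 2)*(a^2 - 2*a) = (a - 2)*(a + 2)*(a)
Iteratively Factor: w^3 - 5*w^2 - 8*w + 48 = (w - 4)*(w^2 - w - 12) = (w - 4)^2*(w + 3)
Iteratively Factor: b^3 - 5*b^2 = (b)*(b^2 - 5*b) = b*(b - 5)*(b)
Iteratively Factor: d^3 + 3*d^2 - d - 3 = (d - 1)*(d^2 + 4*d + 3) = (d - 1)*(d + 1)*(d + 3)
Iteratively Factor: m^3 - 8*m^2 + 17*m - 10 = (m - 2)*(m^2 - 6*m + 5) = (m - 5)*(m - 2)*(m - 1)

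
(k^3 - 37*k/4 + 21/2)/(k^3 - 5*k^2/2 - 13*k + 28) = (k - 3/2)/(k - 4)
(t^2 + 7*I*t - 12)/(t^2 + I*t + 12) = (t + 3*I)/(t - 3*I)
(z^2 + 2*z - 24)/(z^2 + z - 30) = (z - 4)/(z - 5)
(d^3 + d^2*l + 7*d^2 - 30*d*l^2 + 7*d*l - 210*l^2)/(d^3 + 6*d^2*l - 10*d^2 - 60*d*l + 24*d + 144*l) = (d^2 - 5*d*l + 7*d - 35*l)/(d^2 - 10*d + 24)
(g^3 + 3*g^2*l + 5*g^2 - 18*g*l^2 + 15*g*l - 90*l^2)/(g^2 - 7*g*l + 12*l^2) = (g^2 + 6*g*l + 5*g + 30*l)/(g - 4*l)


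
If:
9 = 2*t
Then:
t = 9/2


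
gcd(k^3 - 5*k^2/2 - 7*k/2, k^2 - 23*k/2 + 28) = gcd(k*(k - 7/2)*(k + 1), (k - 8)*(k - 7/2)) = k - 7/2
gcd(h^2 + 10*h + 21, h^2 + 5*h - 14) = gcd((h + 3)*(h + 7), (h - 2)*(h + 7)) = h + 7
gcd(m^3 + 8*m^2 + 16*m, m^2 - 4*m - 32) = m + 4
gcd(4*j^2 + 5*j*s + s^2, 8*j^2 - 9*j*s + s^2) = 1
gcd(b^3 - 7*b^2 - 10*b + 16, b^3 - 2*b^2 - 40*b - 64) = b^2 - 6*b - 16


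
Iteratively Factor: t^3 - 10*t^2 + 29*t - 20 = (t - 5)*(t^2 - 5*t + 4) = (t - 5)*(t - 4)*(t - 1)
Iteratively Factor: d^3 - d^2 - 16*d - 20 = (d + 2)*(d^2 - 3*d - 10) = (d - 5)*(d + 2)*(d + 2)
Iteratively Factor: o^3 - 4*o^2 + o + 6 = (o - 3)*(o^2 - o - 2) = (o - 3)*(o + 1)*(o - 2)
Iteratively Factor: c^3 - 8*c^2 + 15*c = (c - 3)*(c^2 - 5*c) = c*(c - 3)*(c - 5)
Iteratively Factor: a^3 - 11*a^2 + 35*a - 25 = (a - 5)*(a^2 - 6*a + 5) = (a - 5)^2*(a - 1)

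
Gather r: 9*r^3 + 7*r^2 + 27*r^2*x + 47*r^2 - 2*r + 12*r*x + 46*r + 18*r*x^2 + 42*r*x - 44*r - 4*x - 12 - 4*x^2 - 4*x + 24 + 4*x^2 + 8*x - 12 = 9*r^3 + r^2*(27*x + 54) + r*(18*x^2 + 54*x)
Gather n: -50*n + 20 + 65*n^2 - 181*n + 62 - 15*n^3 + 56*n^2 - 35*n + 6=-15*n^3 + 121*n^2 - 266*n + 88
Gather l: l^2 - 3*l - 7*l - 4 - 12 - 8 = l^2 - 10*l - 24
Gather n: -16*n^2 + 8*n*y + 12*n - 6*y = -16*n^2 + n*(8*y + 12) - 6*y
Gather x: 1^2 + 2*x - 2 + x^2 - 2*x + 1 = x^2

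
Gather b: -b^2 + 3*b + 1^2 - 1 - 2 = -b^2 + 3*b - 2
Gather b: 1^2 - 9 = -8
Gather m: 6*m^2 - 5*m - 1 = 6*m^2 - 5*m - 1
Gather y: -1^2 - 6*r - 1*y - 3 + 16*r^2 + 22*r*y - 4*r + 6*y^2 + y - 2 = 16*r^2 + 22*r*y - 10*r + 6*y^2 - 6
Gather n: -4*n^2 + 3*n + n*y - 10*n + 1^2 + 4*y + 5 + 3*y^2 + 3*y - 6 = -4*n^2 + n*(y - 7) + 3*y^2 + 7*y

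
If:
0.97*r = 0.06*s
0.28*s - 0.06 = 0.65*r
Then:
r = 0.02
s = 0.25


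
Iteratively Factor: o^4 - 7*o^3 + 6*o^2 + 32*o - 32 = (o + 2)*(o^3 - 9*o^2 + 24*o - 16) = (o - 4)*(o + 2)*(o^2 - 5*o + 4) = (o - 4)*(o - 1)*(o + 2)*(o - 4)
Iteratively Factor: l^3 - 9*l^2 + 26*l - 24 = (l - 4)*(l^2 - 5*l + 6) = (l - 4)*(l - 3)*(l - 2)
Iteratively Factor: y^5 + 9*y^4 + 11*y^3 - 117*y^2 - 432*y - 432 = (y - 4)*(y^4 + 13*y^3 + 63*y^2 + 135*y + 108) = (y - 4)*(y + 3)*(y^3 + 10*y^2 + 33*y + 36) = (y - 4)*(y + 3)^2*(y^2 + 7*y + 12) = (y - 4)*(y + 3)^2*(y + 4)*(y + 3)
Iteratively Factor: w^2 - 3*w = (w - 3)*(w)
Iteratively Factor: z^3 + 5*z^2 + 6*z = (z + 3)*(z^2 + 2*z) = z*(z + 3)*(z + 2)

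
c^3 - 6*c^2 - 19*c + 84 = (c - 7)*(c - 3)*(c + 4)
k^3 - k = k*(k - 1)*(k + 1)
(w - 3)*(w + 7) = w^2 + 4*w - 21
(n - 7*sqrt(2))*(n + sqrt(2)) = n^2 - 6*sqrt(2)*n - 14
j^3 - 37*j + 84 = (j - 4)*(j - 3)*(j + 7)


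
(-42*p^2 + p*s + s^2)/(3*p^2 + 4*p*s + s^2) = (-42*p^2 + p*s + s^2)/(3*p^2 + 4*p*s + s^2)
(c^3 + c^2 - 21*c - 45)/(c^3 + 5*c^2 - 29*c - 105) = (c + 3)/(c + 7)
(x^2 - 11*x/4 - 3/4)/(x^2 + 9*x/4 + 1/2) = (x - 3)/(x + 2)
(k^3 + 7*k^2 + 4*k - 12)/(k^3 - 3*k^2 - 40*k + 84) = (k^2 + k - 2)/(k^2 - 9*k + 14)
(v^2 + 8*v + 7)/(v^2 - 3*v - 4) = (v + 7)/(v - 4)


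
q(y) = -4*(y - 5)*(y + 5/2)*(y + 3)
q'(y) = -4*(y - 5)*(y + 5/2) - 4*(y - 5)*(y + 3) - 4*(y + 5/2)*(y + 3)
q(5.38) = -100.37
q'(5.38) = -288.85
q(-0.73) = 92.09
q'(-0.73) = 76.53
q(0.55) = 192.73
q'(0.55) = 74.17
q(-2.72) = -1.90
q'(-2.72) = 2.10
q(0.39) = 180.66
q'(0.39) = 76.61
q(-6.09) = 492.09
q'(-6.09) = -340.70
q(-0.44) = 114.75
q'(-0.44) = 79.44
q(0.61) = 197.15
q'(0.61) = 73.09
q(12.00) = -6090.00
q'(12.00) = -1696.00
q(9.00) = -2208.00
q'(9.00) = -928.00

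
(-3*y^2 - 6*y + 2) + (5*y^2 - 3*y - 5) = 2*y^2 - 9*y - 3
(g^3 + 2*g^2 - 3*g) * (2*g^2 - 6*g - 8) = 2*g^5 - 2*g^4 - 26*g^3 + 2*g^2 + 24*g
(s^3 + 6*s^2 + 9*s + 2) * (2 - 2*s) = -2*s^4 - 10*s^3 - 6*s^2 + 14*s + 4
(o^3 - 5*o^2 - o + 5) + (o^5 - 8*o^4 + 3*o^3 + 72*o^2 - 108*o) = o^5 - 8*o^4 + 4*o^3 + 67*o^2 - 109*o + 5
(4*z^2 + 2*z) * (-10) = -40*z^2 - 20*z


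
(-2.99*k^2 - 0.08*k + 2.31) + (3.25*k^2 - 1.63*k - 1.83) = 0.26*k^2 - 1.71*k + 0.48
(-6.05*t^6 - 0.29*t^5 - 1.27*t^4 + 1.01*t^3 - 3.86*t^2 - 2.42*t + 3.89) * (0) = 0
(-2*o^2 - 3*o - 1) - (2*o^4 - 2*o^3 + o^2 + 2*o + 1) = -2*o^4 + 2*o^3 - 3*o^2 - 5*o - 2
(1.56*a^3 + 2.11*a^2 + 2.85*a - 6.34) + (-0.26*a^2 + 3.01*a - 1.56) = 1.56*a^3 + 1.85*a^2 + 5.86*a - 7.9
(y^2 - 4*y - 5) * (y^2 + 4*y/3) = y^4 - 8*y^3/3 - 31*y^2/3 - 20*y/3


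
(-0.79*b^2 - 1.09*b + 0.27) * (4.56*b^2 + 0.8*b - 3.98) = -3.6024*b^4 - 5.6024*b^3 + 3.5034*b^2 + 4.5542*b - 1.0746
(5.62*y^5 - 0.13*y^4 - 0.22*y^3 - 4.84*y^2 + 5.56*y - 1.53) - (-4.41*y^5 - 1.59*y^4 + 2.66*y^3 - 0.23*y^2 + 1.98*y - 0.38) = 10.03*y^5 + 1.46*y^4 - 2.88*y^3 - 4.61*y^2 + 3.58*y - 1.15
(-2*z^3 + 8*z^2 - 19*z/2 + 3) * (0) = 0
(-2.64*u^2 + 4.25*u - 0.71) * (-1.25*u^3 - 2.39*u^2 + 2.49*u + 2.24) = 3.3*u^5 + 0.997100000000001*u^4 - 15.8436*u^3 + 6.3658*u^2 + 7.7521*u - 1.5904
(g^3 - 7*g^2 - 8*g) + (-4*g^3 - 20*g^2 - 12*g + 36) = -3*g^3 - 27*g^2 - 20*g + 36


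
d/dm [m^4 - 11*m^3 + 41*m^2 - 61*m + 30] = 4*m^3 - 33*m^2 + 82*m - 61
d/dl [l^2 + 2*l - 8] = 2*l + 2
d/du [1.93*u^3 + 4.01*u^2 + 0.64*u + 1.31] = 5.79*u^2 + 8.02*u + 0.64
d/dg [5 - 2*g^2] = -4*g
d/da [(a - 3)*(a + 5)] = 2*a + 2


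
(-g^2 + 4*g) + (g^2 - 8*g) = -4*g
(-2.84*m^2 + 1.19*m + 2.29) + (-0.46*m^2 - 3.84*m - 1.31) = -3.3*m^2 - 2.65*m + 0.98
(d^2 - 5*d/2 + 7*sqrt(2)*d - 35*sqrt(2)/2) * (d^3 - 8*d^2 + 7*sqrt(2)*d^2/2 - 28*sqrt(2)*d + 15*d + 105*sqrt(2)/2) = d^5 - 21*d^4/2 + 21*sqrt(2)*d^4/2 - 441*sqrt(2)*d^3/4 + 84*d^3 - 552*d^2 + 735*sqrt(2)*d^2/2 - 1575*sqrt(2)*d/4 + 1715*d - 3675/2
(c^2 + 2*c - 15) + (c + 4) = c^2 + 3*c - 11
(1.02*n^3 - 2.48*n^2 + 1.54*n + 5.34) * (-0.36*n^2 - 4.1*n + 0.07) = -0.3672*n^5 - 3.2892*n^4 + 9.685*n^3 - 8.41*n^2 - 21.7862*n + 0.3738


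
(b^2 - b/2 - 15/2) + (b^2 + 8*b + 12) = 2*b^2 + 15*b/2 + 9/2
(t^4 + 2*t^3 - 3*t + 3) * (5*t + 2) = 5*t^5 + 12*t^4 + 4*t^3 - 15*t^2 + 9*t + 6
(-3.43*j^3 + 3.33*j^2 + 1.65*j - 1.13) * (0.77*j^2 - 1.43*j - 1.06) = -2.6411*j^5 + 7.469*j^4 + 0.1444*j^3 - 6.7594*j^2 - 0.1331*j + 1.1978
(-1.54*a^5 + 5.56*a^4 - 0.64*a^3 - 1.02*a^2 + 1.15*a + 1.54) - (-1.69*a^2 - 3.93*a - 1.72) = -1.54*a^5 + 5.56*a^4 - 0.64*a^3 + 0.67*a^2 + 5.08*a + 3.26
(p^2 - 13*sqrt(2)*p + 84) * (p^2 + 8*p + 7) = p^4 - 13*sqrt(2)*p^3 + 8*p^3 - 104*sqrt(2)*p^2 + 91*p^2 - 91*sqrt(2)*p + 672*p + 588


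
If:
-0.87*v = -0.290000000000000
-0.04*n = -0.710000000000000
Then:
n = 17.75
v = 0.33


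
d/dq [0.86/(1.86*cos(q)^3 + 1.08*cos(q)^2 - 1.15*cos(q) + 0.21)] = (4.7988*cos(q)^2 + 1.8576*cos(q) - 0.989)*sin(q)/(1.86*cos(q)^3 + 1.08*cos(q)^2 - 1.15*cos(q) + 0.21)^2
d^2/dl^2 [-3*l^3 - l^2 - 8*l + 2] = -18*l - 2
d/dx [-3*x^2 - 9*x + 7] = -6*x - 9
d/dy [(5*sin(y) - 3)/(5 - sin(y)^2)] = (5*sin(y)^2 - 6*sin(y) + 25)*cos(y)/(sin(y)^2 - 5)^2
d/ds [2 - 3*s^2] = -6*s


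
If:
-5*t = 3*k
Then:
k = -5*t/3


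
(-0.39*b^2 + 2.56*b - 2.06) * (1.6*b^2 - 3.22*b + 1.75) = -0.624*b^4 + 5.3518*b^3 - 12.2217*b^2 + 11.1132*b - 3.605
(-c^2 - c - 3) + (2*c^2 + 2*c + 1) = c^2 + c - 2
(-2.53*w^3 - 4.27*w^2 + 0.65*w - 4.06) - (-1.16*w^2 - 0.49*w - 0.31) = -2.53*w^3 - 3.11*w^2 + 1.14*w - 3.75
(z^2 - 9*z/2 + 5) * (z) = z^3 - 9*z^2/2 + 5*z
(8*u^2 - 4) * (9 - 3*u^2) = -24*u^4 + 84*u^2 - 36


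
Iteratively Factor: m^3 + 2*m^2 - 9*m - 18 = (m + 2)*(m^2 - 9) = (m + 2)*(m + 3)*(m - 3)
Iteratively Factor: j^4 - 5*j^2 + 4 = (j + 1)*(j^3 - j^2 - 4*j + 4) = (j - 1)*(j + 1)*(j^2 - 4) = (j - 2)*(j - 1)*(j + 1)*(j + 2)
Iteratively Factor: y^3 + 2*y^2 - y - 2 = (y - 1)*(y^2 + 3*y + 2) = (y - 1)*(y + 1)*(y + 2)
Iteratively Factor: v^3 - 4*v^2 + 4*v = (v)*(v^2 - 4*v + 4) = v*(v - 2)*(v - 2)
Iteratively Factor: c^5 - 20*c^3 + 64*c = (c + 2)*(c^4 - 2*c^3 - 16*c^2 + 32*c) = (c - 2)*(c + 2)*(c^3 - 16*c) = (c - 4)*(c - 2)*(c + 2)*(c^2 + 4*c) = c*(c - 4)*(c - 2)*(c + 2)*(c + 4)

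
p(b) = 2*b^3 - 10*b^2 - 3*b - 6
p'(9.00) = 303.00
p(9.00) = 615.00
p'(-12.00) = 1101.00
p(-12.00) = -4866.00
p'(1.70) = -19.66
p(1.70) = -30.17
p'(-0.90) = 19.86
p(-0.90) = -12.86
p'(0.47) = -11.07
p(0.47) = -9.41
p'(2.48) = -15.70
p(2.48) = -44.44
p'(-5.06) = 251.82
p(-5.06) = -505.96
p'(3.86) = 9.20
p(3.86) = -51.55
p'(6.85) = 141.54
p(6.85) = 147.06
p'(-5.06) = 251.82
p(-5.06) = -505.96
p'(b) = 6*b^2 - 20*b - 3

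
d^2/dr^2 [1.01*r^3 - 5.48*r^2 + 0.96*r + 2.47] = 6.06*r - 10.96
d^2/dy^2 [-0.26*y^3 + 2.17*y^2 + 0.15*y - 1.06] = 4.34 - 1.56*y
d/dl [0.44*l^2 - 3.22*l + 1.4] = 0.88*l - 3.22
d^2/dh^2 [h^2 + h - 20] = 2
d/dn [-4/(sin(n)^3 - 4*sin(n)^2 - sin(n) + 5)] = 4*(3*sin(n)^2 - 8*sin(n) - 1)*cos(n)/(-sin(n)*cos(n)^2 + 4*cos(n)^2 + 1)^2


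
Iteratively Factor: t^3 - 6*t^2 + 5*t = (t - 1)*(t^2 - 5*t) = t*(t - 1)*(t - 5)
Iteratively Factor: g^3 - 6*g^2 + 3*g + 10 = (g + 1)*(g^2 - 7*g + 10) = (g - 2)*(g + 1)*(g - 5)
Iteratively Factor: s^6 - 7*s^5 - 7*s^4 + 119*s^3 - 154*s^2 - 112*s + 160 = (s - 5)*(s^5 - 2*s^4 - 17*s^3 + 34*s^2 + 16*s - 32) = (s - 5)*(s - 4)*(s^4 + 2*s^3 - 9*s^2 - 2*s + 8) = (s - 5)*(s - 4)*(s + 4)*(s^3 - 2*s^2 - s + 2) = (s - 5)*(s - 4)*(s - 2)*(s + 4)*(s^2 - 1) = (s - 5)*(s - 4)*(s - 2)*(s + 1)*(s + 4)*(s - 1)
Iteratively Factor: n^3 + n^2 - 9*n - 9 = (n + 3)*(n^2 - 2*n - 3) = (n - 3)*(n + 3)*(n + 1)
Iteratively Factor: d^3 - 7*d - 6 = (d + 2)*(d^2 - 2*d - 3) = (d + 1)*(d + 2)*(d - 3)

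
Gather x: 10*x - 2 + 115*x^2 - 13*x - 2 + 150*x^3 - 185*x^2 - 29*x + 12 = 150*x^3 - 70*x^2 - 32*x + 8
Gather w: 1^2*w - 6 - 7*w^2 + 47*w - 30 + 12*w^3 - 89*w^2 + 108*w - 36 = 12*w^3 - 96*w^2 + 156*w - 72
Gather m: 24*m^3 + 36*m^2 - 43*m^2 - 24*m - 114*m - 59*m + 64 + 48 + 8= 24*m^3 - 7*m^2 - 197*m + 120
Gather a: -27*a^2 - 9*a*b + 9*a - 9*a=-27*a^2 - 9*a*b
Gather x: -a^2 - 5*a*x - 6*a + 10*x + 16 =-a^2 - 6*a + x*(10 - 5*a) + 16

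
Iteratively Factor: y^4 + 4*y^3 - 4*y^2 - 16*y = (y + 4)*(y^3 - 4*y) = y*(y + 4)*(y^2 - 4) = y*(y + 2)*(y + 4)*(y - 2)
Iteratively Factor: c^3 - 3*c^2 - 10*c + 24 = (c + 3)*(c^2 - 6*c + 8) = (c - 4)*(c + 3)*(c - 2)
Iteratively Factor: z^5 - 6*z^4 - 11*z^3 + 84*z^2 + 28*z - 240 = (z - 5)*(z^4 - z^3 - 16*z^2 + 4*z + 48) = (z - 5)*(z + 2)*(z^3 - 3*z^2 - 10*z + 24) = (z - 5)*(z + 2)*(z + 3)*(z^2 - 6*z + 8) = (z - 5)*(z - 2)*(z + 2)*(z + 3)*(z - 4)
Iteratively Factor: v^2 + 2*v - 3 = (v + 3)*(v - 1)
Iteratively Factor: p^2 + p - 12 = (p - 3)*(p + 4)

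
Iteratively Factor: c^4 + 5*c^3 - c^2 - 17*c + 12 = (c - 1)*(c^3 + 6*c^2 + 5*c - 12) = (c - 1)*(c + 3)*(c^2 + 3*c - 4) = (c - 1)^2*(c + 3)*(c + 4)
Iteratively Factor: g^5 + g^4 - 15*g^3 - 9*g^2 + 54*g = (g - 2)*(g^4 + 3*g^3 - 9*g^2 - 27*g) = (g - 2)*(g + 3)*(g^3 - 9*g) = g*(g - 2)*(g + 3)*(g^2 - 9) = g*(g - 2)*(g + 3)^2*(g - 3)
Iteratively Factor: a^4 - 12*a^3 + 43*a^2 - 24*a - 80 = (a - 5)*(a^3 - 7*a^2 + 8*a + 16) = (a - 5)*(a + 1)*(a^2 - 8*a + 16) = (a - 5)*(a - 4)*(a + 1)*(a - 4)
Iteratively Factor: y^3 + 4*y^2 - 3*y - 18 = (y + 3)*(y^2 + y - 6) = (y + 3)^2*(y - 2)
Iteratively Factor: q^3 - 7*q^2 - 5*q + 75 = (q - 5)*(q^2 - 2*q - 15) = (q - 5)^2*(q + 3)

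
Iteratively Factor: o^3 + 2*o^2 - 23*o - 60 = (o + 4)*(o^2 - 2*o - 15) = (o + 3)*(o + 4)*(o - 5)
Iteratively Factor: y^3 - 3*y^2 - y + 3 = (y + 1)*(y^2 - 4*y + 3) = (y - 1)*(y + 1)*(y - 3)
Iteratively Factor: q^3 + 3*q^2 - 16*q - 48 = (q + 3)*(q^2 - 16) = (q - 4)*(q + 3)*(q + 4)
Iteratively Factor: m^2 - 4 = (m - 2)*(m + 2)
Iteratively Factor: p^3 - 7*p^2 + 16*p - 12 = (p - 2)*(p^2 - 5*p + 6) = (p - 2)^2*(p - 3)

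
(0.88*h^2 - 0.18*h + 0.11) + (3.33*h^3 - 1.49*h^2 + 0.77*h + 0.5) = 3.33*h^3 - 0.61*h^2 + 0.59*h + 0.61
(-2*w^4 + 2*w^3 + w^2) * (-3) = 6*w^4 - 6*w^3 - 3*w^2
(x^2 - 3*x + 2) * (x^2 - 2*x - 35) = x^4 - 5*x^3 - 27*x^2 + 101*x - 70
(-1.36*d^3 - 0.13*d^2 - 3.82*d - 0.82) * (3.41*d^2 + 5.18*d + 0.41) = -4.6376*d^5 - 7.4881*d^4 - 14.2572*d^3 - 22.6371*d^2 - 5.8138*d - 0.3362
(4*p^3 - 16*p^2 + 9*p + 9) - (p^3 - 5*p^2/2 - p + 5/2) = 3*p^3 - 27*p^2/2 + 10*p + 13/2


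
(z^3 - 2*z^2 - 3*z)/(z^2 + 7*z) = (z^2 - 2*z - 3)/(z + 7)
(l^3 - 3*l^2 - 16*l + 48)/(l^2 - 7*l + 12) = l + 4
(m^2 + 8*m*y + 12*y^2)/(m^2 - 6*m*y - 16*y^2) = (-m - 6*y)/(-m + 8*y)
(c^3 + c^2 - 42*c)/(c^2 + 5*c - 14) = c*(c - 6)/(c - 2)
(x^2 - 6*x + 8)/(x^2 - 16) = (x - 2)/(x + 4)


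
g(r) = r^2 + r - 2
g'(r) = 2*r + 1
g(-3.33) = 5.76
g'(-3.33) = -5.66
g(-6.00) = 28.00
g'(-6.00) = -11.00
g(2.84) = 8.91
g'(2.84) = 6.68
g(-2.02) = 0.06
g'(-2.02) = -3.04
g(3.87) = 16.85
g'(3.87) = 8.74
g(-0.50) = -2.25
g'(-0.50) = 0.00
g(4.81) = 25.95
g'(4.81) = 10.62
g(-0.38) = -2.24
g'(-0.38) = 0.24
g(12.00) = 154.00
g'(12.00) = 25.00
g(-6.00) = 28.00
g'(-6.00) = -11.00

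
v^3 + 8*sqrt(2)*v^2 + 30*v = v*(v + 3*sqrt(2))*(v + 5*sqrt(2))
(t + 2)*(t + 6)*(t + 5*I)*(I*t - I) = I*t^4 - 5*t^3 + 7*I*t^3 - 35*t^2 + 4*I*t^2 - 20*t - 12*I*t + 60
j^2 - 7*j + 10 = (j - 5)*(j - 2)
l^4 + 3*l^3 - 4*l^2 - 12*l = l*(l - 2)*(l + 2)*(l + 3)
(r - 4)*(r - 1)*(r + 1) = r^3 - 4*r^2 - r + 4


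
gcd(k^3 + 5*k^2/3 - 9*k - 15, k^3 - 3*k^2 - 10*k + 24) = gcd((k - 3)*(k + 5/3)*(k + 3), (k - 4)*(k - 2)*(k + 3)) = k + 3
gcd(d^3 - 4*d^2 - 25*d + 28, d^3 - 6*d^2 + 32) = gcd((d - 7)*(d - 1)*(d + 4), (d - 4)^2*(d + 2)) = 1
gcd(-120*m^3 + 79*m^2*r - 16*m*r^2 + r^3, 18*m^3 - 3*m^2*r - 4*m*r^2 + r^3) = -3*m + r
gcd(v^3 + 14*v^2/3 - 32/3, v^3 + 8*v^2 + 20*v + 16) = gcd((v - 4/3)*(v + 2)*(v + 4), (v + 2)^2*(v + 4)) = v^2 + 6*v + 8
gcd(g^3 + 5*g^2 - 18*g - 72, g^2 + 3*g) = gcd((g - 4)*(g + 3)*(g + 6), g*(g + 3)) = g + 3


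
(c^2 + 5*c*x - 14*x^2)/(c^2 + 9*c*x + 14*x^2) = (c - 2*x)/(c + 2*x)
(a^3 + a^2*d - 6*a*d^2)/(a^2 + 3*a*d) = a - 2*d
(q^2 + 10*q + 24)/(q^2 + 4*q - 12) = (q + 4)/(q - 2)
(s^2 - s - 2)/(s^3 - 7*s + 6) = (s + 1)/(s^2 + 2*s - 3)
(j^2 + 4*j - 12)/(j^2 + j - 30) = (j - 2)/(j - 5)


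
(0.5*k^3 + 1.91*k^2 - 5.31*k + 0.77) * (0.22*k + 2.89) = 0.11*k^4 + 1.8652*k^3 + 4.3517*k^2 - 15.1765*k + 2.2253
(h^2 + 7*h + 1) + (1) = h^2 + 7*h + 2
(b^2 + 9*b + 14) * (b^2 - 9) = b^4 + 9*b^3 + 5*b^2 - 81*b - 126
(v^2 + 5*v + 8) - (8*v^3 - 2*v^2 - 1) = -8*v^3 + 3*v^2 + 5*v + 9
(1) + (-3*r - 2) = -3*r - 1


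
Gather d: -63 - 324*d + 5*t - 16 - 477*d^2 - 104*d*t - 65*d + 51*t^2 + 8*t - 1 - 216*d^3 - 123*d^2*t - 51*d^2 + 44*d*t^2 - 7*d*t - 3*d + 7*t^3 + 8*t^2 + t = -216*d^3 + d^2*(-123*t - 528) + d*(44*t^2 - 111*t - 392) + 7*t^3 + 59*t^2 + 14*t - 80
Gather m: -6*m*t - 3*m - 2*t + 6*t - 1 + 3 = m*(-6*t - 3) + 4*t + 2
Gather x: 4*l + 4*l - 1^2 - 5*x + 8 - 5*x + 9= 8*l - 10*x + 16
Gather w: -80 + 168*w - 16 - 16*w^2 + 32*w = -16*w^2 + 200*w - 96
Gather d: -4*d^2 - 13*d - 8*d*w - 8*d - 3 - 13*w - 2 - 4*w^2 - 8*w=-4*d^2 + d*(-8*w - 21) - 4*w^2 - 21*w - 5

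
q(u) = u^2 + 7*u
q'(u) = 2*u + 7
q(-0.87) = -5.33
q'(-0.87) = 5.26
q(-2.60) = -11.44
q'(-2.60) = 1.80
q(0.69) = 5.31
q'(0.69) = 8.38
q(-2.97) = -11.97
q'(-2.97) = 1.06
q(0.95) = 7.55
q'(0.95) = 8.90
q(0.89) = 7.02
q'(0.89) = 8.78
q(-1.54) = -8.41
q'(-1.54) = 3.92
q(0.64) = 4.89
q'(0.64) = 8.28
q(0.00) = 0.00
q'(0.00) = 7.00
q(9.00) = 144.00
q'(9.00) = 25.00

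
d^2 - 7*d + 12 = (d - 4)*(d - 3)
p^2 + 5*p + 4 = (p + 1)*(p + 4)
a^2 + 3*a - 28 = (a - 4)*(a + 7)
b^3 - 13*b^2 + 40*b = b*(b - 8)*(b - 5)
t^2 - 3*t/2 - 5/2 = (t - 5/2)*(t + 1)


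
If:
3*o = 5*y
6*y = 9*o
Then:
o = 0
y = 0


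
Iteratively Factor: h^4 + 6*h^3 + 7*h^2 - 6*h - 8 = (h + 2)*(h^3 + 4*h^2 - h - 4) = (h + 1)*(h + 2)*(h^2 + 3*h - 4) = (h - 1)*(h + 1)*(h + 2)*(h + 4)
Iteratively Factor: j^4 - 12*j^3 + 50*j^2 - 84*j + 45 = (j - 3)*(j^3 - 9*j^2 + 23*j - 15) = (j - 3)*(j - 1)*(j^2 - 8*j + 15) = (j - 3)^2*(j - 1)*(j - 5)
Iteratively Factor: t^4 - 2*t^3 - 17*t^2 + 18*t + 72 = (t - 3)*(t^3 + t^2 - 14*t - 24) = (t - 3)*(t + 3)*(t^2 - 2*t - 8) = (t - 3)*(t + 2)*(t + 3)*(t - 4)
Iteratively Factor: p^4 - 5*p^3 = (p)*(p^3 - 5*p^2) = p^2*(p^2 - 5*p) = p^2*(p - 5)*(p)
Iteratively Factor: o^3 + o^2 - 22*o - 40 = (o - 5)*(o^2 + 6*o + 8) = (o - 5)*(o + 2)*(o + 4)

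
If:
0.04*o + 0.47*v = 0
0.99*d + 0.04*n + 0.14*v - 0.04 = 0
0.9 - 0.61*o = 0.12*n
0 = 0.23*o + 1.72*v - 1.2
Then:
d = 2.86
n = -65.45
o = 14.35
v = -1.22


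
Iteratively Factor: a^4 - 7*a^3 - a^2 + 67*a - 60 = (a - 4)*(a^3 - 3*a^2 - 13*a + 15) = (a - 5)*(a - 4)*(a^2 + 2*a - 3) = (a - 5)*(a - 4)*(a + 3)*(a - 1)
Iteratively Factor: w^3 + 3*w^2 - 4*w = (w + 4)*(w^2 - w) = (w - 1)*(w + 4)*(w)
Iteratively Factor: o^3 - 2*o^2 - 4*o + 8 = (o + 2)*(o^2 - 4*o + 4) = (o - 2)*(o + 2)*(o - 2)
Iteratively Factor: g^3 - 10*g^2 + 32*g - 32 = (g - 2)*(g^2 - 8*g + 16) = (g - 4)*(g - 2)*(g - 4)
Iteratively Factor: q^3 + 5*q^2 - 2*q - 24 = (q - 2)*(q^2 + 7*q + 12) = (q - 2)*(q + 3)*(q + 4)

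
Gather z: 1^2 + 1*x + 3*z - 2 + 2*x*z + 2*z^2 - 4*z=x + 2*z^2 + z*(2*x - 1) - 1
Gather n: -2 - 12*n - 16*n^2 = -16*n^2 - 12*n - 2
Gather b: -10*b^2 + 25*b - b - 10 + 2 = -10*b^2 + 24*b - 8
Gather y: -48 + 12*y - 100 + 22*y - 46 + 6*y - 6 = 40*y - 200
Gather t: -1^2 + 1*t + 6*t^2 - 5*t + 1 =6*t^2 - 4*t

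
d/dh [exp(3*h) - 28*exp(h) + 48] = (3*exp(2*h) - 28)*exp(h)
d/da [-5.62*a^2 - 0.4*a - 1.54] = -11.24*a - 0.4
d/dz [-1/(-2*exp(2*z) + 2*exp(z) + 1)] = (2 - 4*exp(z))*exp(z)/(-2*exp(2*z) + 2*exp(z) + 1)^2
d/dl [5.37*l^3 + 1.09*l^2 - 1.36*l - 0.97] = 16.11*l^2 + 2.18*l - 1.36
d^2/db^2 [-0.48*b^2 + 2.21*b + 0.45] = -0.960000000000000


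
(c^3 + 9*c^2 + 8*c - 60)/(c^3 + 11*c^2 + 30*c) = (c - 2)/c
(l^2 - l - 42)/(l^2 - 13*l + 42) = (l + 6)/(l - 6)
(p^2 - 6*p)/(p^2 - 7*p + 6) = p/(p - 1)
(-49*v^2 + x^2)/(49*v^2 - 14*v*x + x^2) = (7*v + x)/(-7*v + x)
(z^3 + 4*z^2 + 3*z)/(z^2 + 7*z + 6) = z*(z + 3)/(z + 6)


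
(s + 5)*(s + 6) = s^2 + 11*s + 30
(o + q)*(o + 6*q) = o^2 + 7*o*q + 6*q^2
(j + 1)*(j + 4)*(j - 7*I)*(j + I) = j^4 + 5*j^3 - 6*I*j^3 + 11*j^2 - 30*I*j^2 + 35*j - 24*I*j + 28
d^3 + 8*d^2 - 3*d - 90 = (d - 3)*(d + 5)*(d + 6)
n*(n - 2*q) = n^2 - 2*n*q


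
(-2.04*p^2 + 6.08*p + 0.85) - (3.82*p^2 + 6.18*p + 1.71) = -5.86*p^2 - 0.0999999999999996*p - 0.86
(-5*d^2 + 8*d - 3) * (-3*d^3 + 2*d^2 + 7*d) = 15*d^5 - 34*d^4 - 10*d^3 + 50*d^2 - 21*d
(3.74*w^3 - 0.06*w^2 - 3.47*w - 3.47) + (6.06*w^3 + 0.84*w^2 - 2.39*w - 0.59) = 9.8*w^3 + 0.78*w^2 - 5.86*w - 4.06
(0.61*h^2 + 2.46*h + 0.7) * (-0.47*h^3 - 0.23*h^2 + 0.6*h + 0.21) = -0.2867*h^5 - 1.2965*h^4 - 0.5288*h^3 + 1.4431*h^2 + 0.9366*h + 0.147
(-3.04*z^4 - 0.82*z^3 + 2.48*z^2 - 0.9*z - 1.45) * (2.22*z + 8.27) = -6.7488*z^5 - 26.9612*z^4 - 1.2758*z^3 + 18.5116*z^2 - 10.662*z - 11.9915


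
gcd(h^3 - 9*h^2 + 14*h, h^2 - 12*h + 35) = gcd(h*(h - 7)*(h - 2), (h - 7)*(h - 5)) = h - 7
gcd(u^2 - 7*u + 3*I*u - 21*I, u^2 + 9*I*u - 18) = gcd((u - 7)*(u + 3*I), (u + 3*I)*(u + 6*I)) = u + 3*I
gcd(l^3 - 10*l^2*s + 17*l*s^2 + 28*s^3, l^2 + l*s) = l + s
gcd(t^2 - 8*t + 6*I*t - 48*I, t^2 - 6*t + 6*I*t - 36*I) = t + 6*I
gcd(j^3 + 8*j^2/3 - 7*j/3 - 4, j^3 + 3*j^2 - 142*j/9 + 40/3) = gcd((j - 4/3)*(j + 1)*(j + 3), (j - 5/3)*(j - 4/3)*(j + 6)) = j - 4/3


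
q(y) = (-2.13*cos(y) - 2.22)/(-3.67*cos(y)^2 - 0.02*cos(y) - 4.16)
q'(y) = (-7.34*sin(y)*cos(y) - 0.02*sin(y))*(-2.13*cos(y) - 2.22)/(-3.67*cos(y)^2 - 0.02*cos(y) - 4.16)^2 + 2.13*sin(y)/(-3.67*cos(y)^2 - 0.02*cos(y) - 4.16) = (7.8171*cos(y)^2 + 16.2948*cos(y) - 8.8164)*sin(y)/(13.4689*cos(y)^4 + 0.1468*cos(y)^3 + 30.5348*cos(y)^2 + 0.1664*cos(y) + 17.3056)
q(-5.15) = 0.65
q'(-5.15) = -0.02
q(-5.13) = 0.65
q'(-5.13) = -0.04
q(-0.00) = 0.55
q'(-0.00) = 0.00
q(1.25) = 0.64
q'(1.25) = -0.13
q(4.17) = 0.22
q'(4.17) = 0.49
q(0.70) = 0.61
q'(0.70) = 0.13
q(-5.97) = 0.57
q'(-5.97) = 0.08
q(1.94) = 0.31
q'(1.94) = -0.59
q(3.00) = 0.01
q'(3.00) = -0.04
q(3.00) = 0.01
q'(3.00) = -0.04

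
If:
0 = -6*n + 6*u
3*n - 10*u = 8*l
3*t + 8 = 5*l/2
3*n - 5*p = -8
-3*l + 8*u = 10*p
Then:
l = -112/37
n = 128/37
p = 136/37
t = -192/37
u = 128/37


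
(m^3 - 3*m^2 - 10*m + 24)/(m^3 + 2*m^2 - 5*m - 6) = (m - 4)/(m + 1)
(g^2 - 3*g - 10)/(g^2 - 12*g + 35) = (g + 2)/(g - 7)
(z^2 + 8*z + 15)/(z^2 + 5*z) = (z + 3)/z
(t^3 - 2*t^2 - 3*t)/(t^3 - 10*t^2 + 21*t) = (t + 1)/(t - 7)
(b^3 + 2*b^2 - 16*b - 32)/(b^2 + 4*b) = b - 2 - 8/b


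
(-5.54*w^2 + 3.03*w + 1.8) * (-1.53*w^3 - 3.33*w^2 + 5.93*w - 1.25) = 8.4762*w^5 + 13.8123*w^4 - 45.6961*w^3 + 18.8989*w^2 + 6.8865*w - 2.25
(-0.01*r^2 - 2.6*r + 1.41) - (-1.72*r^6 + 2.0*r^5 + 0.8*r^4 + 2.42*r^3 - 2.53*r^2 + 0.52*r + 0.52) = 1.72*r^6 - 2.0*r^5 - 0.8*r^4 - 2.42*r^3 + 2.52*r^2 - 3.12*r + 0.89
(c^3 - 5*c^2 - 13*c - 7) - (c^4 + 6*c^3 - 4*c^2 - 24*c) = -c^4 - 5*c^3 - c^2 + 11*c - 7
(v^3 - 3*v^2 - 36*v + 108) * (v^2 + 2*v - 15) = v^5 - v^4 - 57*v^3 + 81*v^2 + 756*v - 1620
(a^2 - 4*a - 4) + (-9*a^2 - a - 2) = -8*a^2 - 5*a - 6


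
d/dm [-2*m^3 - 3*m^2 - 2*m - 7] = -6*m^2 - 6*m - 2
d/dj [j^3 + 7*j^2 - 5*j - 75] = 3*j^2 + 14*j - 5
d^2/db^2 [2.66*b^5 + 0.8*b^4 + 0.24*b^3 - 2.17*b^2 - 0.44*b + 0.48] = 53.2*b^3 + 9.6*b^2 + 1.44*b - 4.34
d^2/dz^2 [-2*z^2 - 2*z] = -4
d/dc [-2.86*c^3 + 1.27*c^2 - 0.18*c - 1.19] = -8.58*c^2 + 2.54*c - 0.18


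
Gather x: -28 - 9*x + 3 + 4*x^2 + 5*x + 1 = 4*x^2 - 4*x - 24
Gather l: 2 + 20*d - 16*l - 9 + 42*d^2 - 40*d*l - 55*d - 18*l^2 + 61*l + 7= 42*d^2 - 35*d - 18*l^2 + l*(45 - 40*d)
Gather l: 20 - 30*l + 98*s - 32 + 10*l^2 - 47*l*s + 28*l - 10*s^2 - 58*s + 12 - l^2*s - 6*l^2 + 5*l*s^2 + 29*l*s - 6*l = l^2*(4 - s) + l*(5*s^2 - 18*s - 8) - 10*s^2 + 40*s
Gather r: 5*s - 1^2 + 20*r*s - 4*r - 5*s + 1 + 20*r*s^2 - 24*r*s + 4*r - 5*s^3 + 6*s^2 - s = r*(20*s^2 - 4*s) - 5*s^3 + 6*s^2 - s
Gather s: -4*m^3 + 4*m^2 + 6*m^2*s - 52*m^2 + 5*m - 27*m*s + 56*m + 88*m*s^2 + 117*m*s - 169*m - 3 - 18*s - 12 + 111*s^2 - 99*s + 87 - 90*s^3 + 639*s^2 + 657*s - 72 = -4*m^3 - 48*m^2 - 108*m - 90*s^3 + s^2*(88*m + 750) + s*(6*m^2 + 90*m + 540)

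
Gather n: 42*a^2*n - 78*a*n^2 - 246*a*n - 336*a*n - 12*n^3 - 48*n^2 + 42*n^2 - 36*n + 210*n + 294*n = -12*n^3 + n^2*(-78*a - 6) + n*(42*a^2 - 582*a + 468)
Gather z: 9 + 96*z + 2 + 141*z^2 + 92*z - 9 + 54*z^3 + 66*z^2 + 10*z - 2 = 54*z^3 + 207*z^2 + 198*z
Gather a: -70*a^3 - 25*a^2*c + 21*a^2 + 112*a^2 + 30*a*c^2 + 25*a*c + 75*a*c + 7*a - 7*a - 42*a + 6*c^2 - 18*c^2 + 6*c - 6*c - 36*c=-70*a^3 + a^2*(133 - 25*c) + a*(30*c^2 + 100*c - 42) - 12*c^2 - 36*c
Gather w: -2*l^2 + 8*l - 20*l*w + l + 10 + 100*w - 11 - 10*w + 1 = -2*l^2 + 9*l + w*(90 - 20*l)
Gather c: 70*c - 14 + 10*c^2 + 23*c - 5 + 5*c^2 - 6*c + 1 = 15*c^2 + 87*c - 18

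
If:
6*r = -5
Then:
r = -5/6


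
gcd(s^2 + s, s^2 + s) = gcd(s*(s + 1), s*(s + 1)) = s^2 + s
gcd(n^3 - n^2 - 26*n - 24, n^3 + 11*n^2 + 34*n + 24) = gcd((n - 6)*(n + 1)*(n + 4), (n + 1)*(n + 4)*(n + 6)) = n^2 + 5*n + 4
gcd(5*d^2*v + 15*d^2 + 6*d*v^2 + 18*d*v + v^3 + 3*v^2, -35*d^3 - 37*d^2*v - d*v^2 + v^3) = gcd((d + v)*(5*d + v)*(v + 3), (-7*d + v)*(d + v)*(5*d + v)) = 5*d^2 + 6*d*v + v^2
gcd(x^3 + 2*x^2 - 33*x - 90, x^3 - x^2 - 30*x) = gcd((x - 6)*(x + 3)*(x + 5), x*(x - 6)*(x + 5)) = x^2 - x - 30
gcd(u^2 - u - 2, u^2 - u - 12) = 1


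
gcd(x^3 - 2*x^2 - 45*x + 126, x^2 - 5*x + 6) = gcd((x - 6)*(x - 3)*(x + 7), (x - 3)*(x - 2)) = x - 3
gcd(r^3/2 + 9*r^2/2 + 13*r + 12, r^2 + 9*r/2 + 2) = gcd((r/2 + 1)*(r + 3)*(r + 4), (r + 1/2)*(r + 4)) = r + 4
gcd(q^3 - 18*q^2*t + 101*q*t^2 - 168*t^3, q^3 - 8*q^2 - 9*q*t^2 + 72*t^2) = q - 3*t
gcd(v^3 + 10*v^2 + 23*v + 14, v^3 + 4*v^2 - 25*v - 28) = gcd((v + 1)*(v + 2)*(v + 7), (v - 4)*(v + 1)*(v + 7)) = v^2 + 8*v + 7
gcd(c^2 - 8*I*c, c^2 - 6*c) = c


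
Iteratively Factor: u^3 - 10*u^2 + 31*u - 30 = (u - 5)*(u^2 - 5*u + 6) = (u - 5)*(u - 2)*(u - 3)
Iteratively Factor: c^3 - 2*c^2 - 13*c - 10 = (c + 1)*(c^2 - 3*c - 10) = (c - 5)*(c + 1)*(c + 2)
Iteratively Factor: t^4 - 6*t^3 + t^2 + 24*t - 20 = (t - 2)*(t^3 - 4*t^2 - 7*t + 10) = (t - 2)*(t - 1)*(t^2 - 3*t - 10) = (t - 5)*(t - 2)*(t - 1)*(t + 2)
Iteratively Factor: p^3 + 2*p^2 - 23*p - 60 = (p + 3)*(p^2 - p - 20) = (p + 3)*(p + 4)*(p - 5)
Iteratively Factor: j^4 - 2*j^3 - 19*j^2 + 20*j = (j - 1)*(j^3 - j^2 - 20*j) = j*(j - 1)*(j^2 - j - 20) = j*(j - 1)*(j + 4)*(j - 5)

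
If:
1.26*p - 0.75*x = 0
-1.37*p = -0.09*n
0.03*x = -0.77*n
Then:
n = 0.00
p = 0.00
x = 0.00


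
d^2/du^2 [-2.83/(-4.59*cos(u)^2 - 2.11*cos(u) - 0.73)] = (-238.490892*(1 - cos(u)^2)^2 - 82.224801*cos(u)^3 - 93.914965*cos(u)^2 + 168.808651*cos(u) + 244.724816)/(4.59*cos(u)^2 + 2.11*cos(u) + 0.73)^3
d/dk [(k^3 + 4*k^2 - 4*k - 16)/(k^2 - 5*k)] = (k^4 - 10*k^3 - 16*k^2 + 32*k - 80)/(k^2*(k^2 - 10*k + 25))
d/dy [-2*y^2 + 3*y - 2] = 3 - 4*y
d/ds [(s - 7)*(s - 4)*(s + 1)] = 3*s^2 - 20*s + 17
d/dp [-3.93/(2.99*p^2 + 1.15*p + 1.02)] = (23.5014*p + 4.5195)/(2.99*p^2 + 1.15*p + 1.02)^2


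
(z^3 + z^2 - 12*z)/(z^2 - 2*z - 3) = z*(z + 4)/(z + 1)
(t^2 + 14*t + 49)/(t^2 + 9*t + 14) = (t + 7)/(t + 2)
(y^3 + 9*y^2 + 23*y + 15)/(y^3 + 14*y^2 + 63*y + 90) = (y + 1)/(y + 6)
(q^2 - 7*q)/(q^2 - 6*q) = (q - 7)/(q - 6)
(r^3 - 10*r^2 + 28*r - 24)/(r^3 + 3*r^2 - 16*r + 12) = (r^2 - 8*r + 12)/(r^2 + 5*r - 6)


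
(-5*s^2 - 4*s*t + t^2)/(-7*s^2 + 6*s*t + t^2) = (-5*s^2 - 4*s*t + t^2)/(-7*s^2 + 6*s*t + t^2)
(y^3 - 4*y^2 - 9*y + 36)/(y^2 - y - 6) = (y^2 - y - 12)/(y + 2)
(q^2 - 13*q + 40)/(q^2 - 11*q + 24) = (q - 5)/(q - 3)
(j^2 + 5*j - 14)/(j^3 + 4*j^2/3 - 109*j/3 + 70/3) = 3*(j - 2)/(3*j^2 - 17*j + 10)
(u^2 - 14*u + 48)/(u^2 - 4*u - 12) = (u - 8)/(u + 2)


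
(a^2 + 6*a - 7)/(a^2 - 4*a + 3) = (a + 7)/(a - 3)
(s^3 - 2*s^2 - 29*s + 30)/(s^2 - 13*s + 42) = (s^2 + 4*s - 5)/(s - 7)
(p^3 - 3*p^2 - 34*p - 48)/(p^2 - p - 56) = (p^2 + 5*p + 6)/(p + 7)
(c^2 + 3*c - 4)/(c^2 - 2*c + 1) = (c + 4)/(c - 1)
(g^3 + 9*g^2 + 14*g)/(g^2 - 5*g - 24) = g*(g^2 + 9*g + 14)/(g^2 - 5*g - 24)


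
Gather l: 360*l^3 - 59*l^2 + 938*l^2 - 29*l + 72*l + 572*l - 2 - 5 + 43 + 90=360*l^3 + 879*l^2 + 615*l + 126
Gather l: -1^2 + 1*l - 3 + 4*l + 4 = 5*l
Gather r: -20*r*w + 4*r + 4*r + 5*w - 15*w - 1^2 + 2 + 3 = r*(8 - 20*w) - 10*w + 4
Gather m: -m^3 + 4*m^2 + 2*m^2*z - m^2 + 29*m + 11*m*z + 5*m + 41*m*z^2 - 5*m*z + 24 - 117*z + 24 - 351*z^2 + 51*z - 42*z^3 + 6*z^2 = -m^3 + m^2*(2*z + 3) + m*(41*z^2 + 6*z + 34) - 42*z^3 - 345*z^2 - 66*z + 48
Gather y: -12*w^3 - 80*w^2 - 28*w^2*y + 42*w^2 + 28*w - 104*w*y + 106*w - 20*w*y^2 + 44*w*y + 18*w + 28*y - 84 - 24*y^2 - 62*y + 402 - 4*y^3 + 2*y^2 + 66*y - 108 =-12*w^3 - 38*w^2 + 152*w - 4*y^3 + y^2*(-20*w - 22) + y*(-28*w^2 - 60*w + 32) + 210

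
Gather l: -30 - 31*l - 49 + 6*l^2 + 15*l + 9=6*l^2 - 16*l - 70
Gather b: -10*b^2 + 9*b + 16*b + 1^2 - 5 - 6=-10*b^2 + 25*b - 10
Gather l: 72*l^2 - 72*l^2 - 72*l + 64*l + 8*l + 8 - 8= 0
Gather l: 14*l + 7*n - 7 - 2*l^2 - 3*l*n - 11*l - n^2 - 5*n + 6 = -2*l^2 + l*(3 - 3*n) - n^2 + 2*n - 1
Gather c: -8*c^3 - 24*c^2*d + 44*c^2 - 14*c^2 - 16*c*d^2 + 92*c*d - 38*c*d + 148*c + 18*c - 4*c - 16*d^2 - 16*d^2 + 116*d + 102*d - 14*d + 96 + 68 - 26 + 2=-8*c^3 + c^2*(30 - 24*d) + c*(-16*d^2 + 54*d + 162) - 32*d^2 + 204*d + 140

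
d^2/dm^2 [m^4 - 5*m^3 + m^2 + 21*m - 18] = 12*m^2 - 30*m + 2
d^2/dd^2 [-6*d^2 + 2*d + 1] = -12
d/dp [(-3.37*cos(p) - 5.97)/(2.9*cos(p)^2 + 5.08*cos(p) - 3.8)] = (9.77299999999999*sin(p)^2 - 34.626*cos(p) - 52.9066)*sin(p)/(2.9*cos(p)^2 + 5.08*cos(p) - 3.8)^2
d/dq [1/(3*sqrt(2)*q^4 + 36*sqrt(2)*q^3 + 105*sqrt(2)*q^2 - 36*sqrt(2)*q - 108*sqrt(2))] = sqrt(2)*(-2*q^3 - 18*q^2 - 35*q + 6)/(3*(q^4 + 12*q^3 + 35*q^2 - 12*q - 36)^2)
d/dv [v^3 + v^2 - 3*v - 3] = 3*v^2 + 2*v - 3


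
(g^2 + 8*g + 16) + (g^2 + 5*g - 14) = 2*g^2 + 13*g + 2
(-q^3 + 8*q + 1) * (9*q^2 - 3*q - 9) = -9*q^5 + 3*q^4 + 81*q^3 - 15*q^2 - 75*q - 9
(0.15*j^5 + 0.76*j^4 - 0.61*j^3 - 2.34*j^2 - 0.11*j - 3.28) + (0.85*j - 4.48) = 0.15*j^5 + 0.76*j^4 - 0.61*j^3 - 2.34*j^2 + 0.74*j - 7.76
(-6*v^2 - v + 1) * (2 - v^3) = 6*v^5 + v^4 - v^3 - 12*v^2 - 2*v + 2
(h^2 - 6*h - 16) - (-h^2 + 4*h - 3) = 2*h^2 - 10*h - 13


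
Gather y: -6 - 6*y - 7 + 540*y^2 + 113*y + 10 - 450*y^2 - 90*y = 90*y^2 + 17*y - 3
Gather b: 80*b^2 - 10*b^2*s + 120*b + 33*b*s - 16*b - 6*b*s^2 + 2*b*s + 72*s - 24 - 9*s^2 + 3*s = b^2*(80 - 10*s) + b*(-6*s^2 + 35*s + 104) - 9*s^2 + 75*s - 24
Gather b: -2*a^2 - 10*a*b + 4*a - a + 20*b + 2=-2*a^2 + 3*a + b*(20 - 10*a) + 2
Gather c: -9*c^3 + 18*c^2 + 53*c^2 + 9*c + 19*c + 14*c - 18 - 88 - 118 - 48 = -9*c^3 + 71*c^2 + 42*c - 272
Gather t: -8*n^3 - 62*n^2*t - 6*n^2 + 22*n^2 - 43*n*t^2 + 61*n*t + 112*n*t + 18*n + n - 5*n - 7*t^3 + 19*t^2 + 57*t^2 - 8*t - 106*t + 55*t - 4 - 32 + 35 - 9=-8*n^3 + 16*n^2 + 14*n - 7*t^3 + t^2*(76 - 43*n) + t*(-62*n^2 + 173*n - 59) - 10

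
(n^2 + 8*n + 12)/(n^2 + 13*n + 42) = (n + 2)/(n + 7)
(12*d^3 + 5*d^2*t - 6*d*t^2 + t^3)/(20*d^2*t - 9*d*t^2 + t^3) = (-3*d^2 - 2*d*t + t^2)/(t*(-5*d + t))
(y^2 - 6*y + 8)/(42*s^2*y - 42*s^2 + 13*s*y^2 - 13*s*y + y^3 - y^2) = (y^2 - 6*y + 8)/(42*s^2*y - 42*s^2 + 13*s*y^2 - 13*s*y + y^3 - y^2)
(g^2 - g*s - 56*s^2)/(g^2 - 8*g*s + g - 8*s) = (g + 7*s)/(g + 1)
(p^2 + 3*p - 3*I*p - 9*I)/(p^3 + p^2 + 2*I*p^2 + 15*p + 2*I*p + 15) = (p + 3)/(p^2 + p*(1 + 5*I) + 5*I)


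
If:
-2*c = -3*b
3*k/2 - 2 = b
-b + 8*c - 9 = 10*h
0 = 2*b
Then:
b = 0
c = 0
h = -9/10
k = 4/3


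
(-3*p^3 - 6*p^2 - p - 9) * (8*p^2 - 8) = -24*p^5 - 48*p^4 + 16*p^3 - 24*p^2 + 8*p + 72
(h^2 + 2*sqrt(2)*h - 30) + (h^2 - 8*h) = 2*h^2 - 8*h + 2*sqrt(2)*h - 30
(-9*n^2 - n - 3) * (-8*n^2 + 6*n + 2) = 72*n^4 - 46*n^3 - 20*n - 6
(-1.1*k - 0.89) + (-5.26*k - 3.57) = -6.36*k - 4.46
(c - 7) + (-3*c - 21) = -2*c - 28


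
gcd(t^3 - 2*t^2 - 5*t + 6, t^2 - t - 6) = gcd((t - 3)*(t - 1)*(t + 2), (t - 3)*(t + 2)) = t^2 - t - 6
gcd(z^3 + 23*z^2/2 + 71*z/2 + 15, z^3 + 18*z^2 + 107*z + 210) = z^2 + 11*z + 30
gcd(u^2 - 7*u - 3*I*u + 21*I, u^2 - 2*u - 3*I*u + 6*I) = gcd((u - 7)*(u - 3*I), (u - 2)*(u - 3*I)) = u - 3*I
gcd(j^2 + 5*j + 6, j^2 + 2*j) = j + 2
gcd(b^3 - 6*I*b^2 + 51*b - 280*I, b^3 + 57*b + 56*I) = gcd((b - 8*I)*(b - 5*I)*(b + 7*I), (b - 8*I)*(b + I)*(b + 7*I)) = b^2 - I*b + 56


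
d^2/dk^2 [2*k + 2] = 0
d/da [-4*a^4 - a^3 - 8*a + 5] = -16*a^3 - 3*a^2 - 8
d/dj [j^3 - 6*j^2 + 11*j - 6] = 3*j^2 - 12*j + 11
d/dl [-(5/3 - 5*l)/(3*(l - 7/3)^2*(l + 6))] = 5*(-18*l^2 - 45*l - 97)/(27*l^5 + 135*l^4 - 855*l^3 - 1855*l^2 + 11760*l - 12348)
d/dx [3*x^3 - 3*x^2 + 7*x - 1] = 9*x^2 - 6*x + 7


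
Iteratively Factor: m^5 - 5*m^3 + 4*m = (m + 2)*(m^4 - 2*m^3 - m^2 + 2*m) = (m - 2)*(m + 2)*(m^3 - m) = m*(m - 2)*(m + 2)*(m^2 - 1) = m*(m - 2)*(m + 1)*(m + 2)*(m - 1)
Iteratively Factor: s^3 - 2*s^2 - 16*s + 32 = (s - 4)*(s^2 + 2*s - 8) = (s - 4)*(s + 4)*(s - 2)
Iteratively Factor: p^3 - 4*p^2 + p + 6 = (p - 3)*(p^2 - p - 2) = (p - 3)*(p + 1)*(p - 2)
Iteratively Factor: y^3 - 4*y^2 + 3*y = (y - 1)*(y^2 - 3*y) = y*(y - 1)*(y - 3)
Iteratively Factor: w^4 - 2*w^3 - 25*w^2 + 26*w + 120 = (w + 2)*(w^3 - 4*w^2 - 17*w + 60) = (w + 2)*(w + 4)*(w^2 - 8*w + 15) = (w - 5)*(w + 2)*(w + 4)*(w - 3)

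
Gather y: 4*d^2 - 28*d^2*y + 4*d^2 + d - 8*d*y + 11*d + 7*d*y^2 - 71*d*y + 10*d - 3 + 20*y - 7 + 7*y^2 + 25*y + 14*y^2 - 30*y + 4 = 8*d^2 + 22*d + y^2*(7*d + 21) + y*(-28*d^2 - 79*d + 15) - 6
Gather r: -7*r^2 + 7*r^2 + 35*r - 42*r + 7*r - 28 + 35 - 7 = 0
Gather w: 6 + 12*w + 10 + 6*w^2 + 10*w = 6*w^2 + 22*w + 16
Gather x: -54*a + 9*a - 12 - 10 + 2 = -45*a - 20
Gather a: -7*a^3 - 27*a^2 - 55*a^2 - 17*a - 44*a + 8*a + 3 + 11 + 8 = -7*a^3 - 82*a^2 - 53*a + 22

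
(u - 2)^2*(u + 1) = u^3 - 3*u^2 + 4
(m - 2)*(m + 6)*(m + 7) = m^3 + 11*m^2 + 16*m - 84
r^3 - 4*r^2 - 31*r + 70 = (r - 7)*(r - 2)*(r + 5)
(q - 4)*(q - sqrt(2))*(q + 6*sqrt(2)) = q^3 - 4*q^2 + 5*sqrt(2)*q^2 - 20*sqrt(2)*q - 12*q + 48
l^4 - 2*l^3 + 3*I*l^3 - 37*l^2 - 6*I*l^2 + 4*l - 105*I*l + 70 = (l - 7)*(l + 5)*(l + I)*(l + 2*I)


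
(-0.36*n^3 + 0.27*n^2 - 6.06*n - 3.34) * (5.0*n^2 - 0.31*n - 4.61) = -1.8*n^5 + 1.4616*n^4 - 28.7241*n^3 - 16.0661*n^2 + 28.972*n + 15.3974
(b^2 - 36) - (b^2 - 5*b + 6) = 5*b - 42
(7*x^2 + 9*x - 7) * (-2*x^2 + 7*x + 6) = -14*x^4 + 31*x^3 + 119*x^2 + 5*x - 42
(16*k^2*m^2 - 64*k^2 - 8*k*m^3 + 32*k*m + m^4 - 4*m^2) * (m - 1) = 16*k^2*m^3 - 16*k^2*m^2 - 64*k^2*m + 64*k^2 - 8*k*m^4 + 8*k*m^3 + 32*k*m^2 - 32*k*m + m^5 - m^4 - 4*m^3 + 4*m^2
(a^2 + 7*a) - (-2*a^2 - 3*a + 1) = 3*a^2 + 10*a - 1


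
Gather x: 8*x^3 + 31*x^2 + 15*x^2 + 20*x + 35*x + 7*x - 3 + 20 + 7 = 8*x^3 + 46*x^2 + 62*x + 24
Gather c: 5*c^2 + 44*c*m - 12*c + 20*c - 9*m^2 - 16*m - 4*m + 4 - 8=5*c^2 + c*(44*m + 8) - 9*m^2 - 20*m - 4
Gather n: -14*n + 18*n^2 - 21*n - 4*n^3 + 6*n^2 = -4*n^3 + 24*n^2 - 35*n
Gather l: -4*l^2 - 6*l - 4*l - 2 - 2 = -4*l^2 - 10*l - 4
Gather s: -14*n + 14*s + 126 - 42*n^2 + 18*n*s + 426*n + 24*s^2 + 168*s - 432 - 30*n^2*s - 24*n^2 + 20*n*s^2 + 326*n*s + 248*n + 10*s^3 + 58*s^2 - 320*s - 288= -66*n^2 + 660*n + 10*s^3 + s^2*(20*n + 82) + s*(-30*n^2 + 344*n - 138) - 594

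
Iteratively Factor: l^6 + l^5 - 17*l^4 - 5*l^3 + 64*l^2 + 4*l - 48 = (l - 1)*(l^5 + 2*l^4 - 15*l^3 - 20*l^2 + 44*l + 48) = (l - 3)*(l - 1)*(l^4 + 5*l^3 - 20*l - 16) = (l - 3)*(l - 1)*(l + 1)*(l^3 + 4*l^2 - 4*l - 16) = (l - 3)*(l - 2)*(l - 1)*(l + 1)*(l^2 + 6*l + 8) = (l - 3)*(l - 2)*(l - 1)*(l + 1)*(l + 2)*(l + 4)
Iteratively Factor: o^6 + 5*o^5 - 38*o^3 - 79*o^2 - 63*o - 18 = (o + 1)*(o^5 + 4*o^4 - 4*o^3 - 34*o^2 - 45*o - 18) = (o + 1)*(o + 2)*(o^4 + 2*o^3 - 8*o^2 - 18*o - 9) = (o - 3)*(o + 1)*(o + 2)*(o^3 + 5*o^2 + 7*o + 3) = (o - 3)*(o + 1)^2*(o + 2)*(o^2 + 4*o + 3) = (o - 3)*(o + 1)^3*(o + 2)*(o + 3)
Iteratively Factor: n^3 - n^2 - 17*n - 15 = (n + 1)*(n^2 - 2*n - 15) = (n - 5)*(n + 1)*(n + 3)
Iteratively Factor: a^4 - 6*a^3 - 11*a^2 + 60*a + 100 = (a + 2)*(a^3 - 8*a^2 + 5*a + 50) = (a + 2)^2*(a^2 - 10*a + 25) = (a - 5)*(a + 2)^2*(a - 5)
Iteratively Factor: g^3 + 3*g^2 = (g)*(g^2 + 3*g) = g*(g + 3)*(g)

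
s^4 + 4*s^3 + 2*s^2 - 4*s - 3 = (s - 1)*(s + 1)^2*(s + 3)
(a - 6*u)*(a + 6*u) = a^2 - 36*u^2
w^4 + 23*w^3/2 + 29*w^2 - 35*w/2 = w*(w - 1/2)*(w + 5)*(w + 7)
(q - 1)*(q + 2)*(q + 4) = q^3 + 5*q^2 + 2*q - 8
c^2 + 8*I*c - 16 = (c + 4*I)^2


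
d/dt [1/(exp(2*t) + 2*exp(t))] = -(2*exp(t) + 2)*exp(-t)/(exp(t) + 2)^2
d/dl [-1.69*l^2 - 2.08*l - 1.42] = -3.38*l - 2.08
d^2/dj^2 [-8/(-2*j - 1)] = 64/(2*j + 1)^3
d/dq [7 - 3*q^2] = -6*q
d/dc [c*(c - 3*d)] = 2*c - 3*d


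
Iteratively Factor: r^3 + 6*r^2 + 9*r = (r + 3)*(r^2 + 3*r) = r*(r + 3)*(r + 3)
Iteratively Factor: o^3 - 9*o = (o + 3)*(o^2 - 3*o) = (o - 3)*(o + 3)*(o)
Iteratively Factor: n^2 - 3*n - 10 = (n + 2)*(n - 5)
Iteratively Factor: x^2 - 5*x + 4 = (x - 4)*(x - 1)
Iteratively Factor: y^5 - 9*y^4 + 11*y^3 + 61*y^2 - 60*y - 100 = (y + 1)*(y^4 - 10*y^3 + 21*y^2 + 40*y - 100) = (y - 5)*(y + 1)*(y^3 - 5*y^2 - 4*y + 20) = (y - 5)^2*(y + 1)*(y^2 - 4) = (y - 5)^2*(y - 2)*(y + 1)*(y + 2)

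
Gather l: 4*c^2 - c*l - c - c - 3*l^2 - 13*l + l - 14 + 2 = 4*c^2 - 2*c - 3*l^2 + l*(-c - 12) - 12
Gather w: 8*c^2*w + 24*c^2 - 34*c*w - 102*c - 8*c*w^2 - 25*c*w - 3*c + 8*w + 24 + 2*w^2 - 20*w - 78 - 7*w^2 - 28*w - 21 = 24*c^2 - 105*c + w^2*(-8*c - 5) + w*(8*c^2 - 59*c - 40) - 75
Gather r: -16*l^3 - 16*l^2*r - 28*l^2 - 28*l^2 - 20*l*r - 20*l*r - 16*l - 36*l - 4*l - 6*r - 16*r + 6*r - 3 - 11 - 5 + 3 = -16*l^3 - 56*l^2 - 56*l + r*(-16*l^2 - 40*l - 16) - 16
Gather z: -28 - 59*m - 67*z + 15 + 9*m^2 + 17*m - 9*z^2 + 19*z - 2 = 9*m^2 - 42*m - 9*z^2 - 48*z - 15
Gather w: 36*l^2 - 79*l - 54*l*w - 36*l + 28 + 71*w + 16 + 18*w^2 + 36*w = 36*l^2 - 115*l + 18*w^2 + w*(107 - 54*l) + 44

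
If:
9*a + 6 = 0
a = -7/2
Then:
No Solution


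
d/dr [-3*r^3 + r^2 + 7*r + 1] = -9*r^2 + 2*r + 7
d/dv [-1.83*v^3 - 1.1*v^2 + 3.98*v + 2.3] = -5.49*v^2 - 2.2*v + 3.98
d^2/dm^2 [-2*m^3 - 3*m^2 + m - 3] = -12*m - 6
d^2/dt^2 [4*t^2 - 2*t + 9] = 8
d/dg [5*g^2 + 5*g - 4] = 10*g + 5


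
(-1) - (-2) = 1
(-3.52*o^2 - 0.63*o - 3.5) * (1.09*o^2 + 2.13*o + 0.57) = -3.8368*o^4 - 8.1843*o^3 - 7.1633*o^2 - 7.8141*o - 1.995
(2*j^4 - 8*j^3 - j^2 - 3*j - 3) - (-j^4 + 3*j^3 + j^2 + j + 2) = 3*j^4 - 11*j^3 - 2*j^2 - 4*j - 5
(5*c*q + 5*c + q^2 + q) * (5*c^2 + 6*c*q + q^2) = 25*c^3*q + 25*c^3 + 35*c^2*q^2 + 35*c^2*q + 11*c*q^3 + 11*c*q^2 + q^4 + q^3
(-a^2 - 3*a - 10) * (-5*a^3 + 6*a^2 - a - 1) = 5*a^5 + 9*a^4 + 33*a^3 - 56*a^2 + 13*a + 10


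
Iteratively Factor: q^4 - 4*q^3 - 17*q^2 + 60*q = (q)*(q^3 - 4*q^2 - 17*q + 60) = q*(q - 5)*(q^2 + q - 12) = q*(q - 5)*(q - 3)*(q + 4)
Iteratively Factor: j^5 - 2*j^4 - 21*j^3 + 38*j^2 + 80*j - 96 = (j + 4)*(j^4 - 6*j^3 + 3*j^2 + 26*j - 24) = (j - 3)*(j + 4)*(j^3 - 3*j^2 - 6*j + 8) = (j - 3)*(j + 2)*(j + 4)*(j^2 - 5*j + 4) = (j - 3)*(j - 1)*(j + 2)*(j + 4)*(j - 4)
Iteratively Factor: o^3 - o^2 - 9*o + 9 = (o - 3)*(o^2 + 2*o - 3) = (o - 3)*(o - 1)*(o + 3)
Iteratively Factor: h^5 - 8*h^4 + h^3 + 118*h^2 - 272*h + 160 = (h - 1)*(h^4 - 7*h^3 - 6*h^2 + 112*h - 160) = (h - 1)*(h + 4)*(h^3 - 11*h^2 + 38*h - 40) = (h - 4)*(h - 1)*(h + 4)*(h^2 - 7*h + 10) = (h - 5)*(h - 4)*(h - 1)*(h + 4)*(h - 2)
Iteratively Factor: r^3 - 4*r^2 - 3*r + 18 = (r - 3)*(r^2 - r - 6) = (r - 3)^2*(r + 2)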